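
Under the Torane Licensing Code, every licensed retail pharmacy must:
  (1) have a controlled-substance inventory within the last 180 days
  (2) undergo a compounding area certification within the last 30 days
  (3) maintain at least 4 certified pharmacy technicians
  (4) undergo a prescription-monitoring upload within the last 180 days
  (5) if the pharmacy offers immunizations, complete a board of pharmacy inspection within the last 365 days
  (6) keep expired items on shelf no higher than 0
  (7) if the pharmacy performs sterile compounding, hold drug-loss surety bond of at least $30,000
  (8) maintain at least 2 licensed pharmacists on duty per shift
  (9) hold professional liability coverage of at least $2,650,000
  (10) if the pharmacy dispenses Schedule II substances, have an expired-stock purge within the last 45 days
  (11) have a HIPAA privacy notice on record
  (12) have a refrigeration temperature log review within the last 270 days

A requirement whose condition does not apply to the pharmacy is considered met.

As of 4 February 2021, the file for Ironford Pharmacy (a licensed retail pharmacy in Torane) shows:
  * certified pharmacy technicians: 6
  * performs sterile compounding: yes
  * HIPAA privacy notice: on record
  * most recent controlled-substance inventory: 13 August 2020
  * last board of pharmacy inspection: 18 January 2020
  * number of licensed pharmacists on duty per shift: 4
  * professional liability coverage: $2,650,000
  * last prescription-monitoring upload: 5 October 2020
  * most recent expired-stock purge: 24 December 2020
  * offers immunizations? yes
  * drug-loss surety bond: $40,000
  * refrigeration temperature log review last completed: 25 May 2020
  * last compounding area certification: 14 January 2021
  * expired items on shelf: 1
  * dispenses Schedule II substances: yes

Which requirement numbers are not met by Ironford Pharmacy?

5, 6

1. controlled-substance inventory 175 days ago vs limit 180 → met
2. compounding area certification 21 days ago vs limit 30 → met
3. certified pharmacy technicians 6 ≥ 4 → met
4. prescription-monitoring upload 122 days ago vs limit 180 → met
5. condition 'offers immunizations' holds; board of pharmacy inspection 383 days ago vs limit 365 → not met
6. expired items on shelf 1 > 0 → not met
7. condition 'performs sterile compounding' holds; drug-loss surety bond $40,000 ≥ $30,000 → met
8. licensed pharmacists on duty per shift 4 ≥ 2 → met
9. professional liability coverage $2,650,000 ≥ $2,650,000 → met
10. condition 'dispenses Schedule II substances' holds; expired-stock purge 42 days ago vs limit 45 → met
11. HIPAA privacy notice present → met
12. refrigeration temperature log review 255 days ago vs limit 270 → met
Not met: 5, 6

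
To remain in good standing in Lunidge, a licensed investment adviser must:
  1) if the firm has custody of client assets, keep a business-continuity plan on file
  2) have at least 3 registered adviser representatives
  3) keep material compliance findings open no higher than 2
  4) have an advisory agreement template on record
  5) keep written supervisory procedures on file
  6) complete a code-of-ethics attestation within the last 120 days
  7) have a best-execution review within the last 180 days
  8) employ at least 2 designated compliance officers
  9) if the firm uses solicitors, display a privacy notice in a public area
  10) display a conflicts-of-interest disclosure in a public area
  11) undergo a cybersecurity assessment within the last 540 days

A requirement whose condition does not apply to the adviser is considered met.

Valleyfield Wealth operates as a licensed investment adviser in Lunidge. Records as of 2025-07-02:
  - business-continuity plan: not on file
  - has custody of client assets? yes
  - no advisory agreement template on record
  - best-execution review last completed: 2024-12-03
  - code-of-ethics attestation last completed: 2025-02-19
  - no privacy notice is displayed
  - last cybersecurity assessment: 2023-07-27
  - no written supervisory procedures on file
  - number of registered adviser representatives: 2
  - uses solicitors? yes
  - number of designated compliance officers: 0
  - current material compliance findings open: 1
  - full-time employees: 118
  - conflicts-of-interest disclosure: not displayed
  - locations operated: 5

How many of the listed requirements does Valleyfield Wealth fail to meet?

10

1. condition 'has custody of client assets' holds; business-continuity plan absent → not met
2. registered adviser representatives 2 < 3 → not met
3. material compliance findings open 1 ≤ 2 → met
4. advisory agreement template absent → not met
5. written supervisory procedures absent → not met
6. code-of-ethics attestation 133 days ago vs limit 120 → not met
7. best-execution review 211 days ago vs limit 180 → not met
8. designated compliance officers 0 < 2 → not met
9. condition 'uses solicitors' holds; privacy notice absent → not met
10. conflicts-of-interest disclosure absent → not met
11. cybersecurity assessment 706 days ago vs limit 540 → not met
Not met: 10 of 11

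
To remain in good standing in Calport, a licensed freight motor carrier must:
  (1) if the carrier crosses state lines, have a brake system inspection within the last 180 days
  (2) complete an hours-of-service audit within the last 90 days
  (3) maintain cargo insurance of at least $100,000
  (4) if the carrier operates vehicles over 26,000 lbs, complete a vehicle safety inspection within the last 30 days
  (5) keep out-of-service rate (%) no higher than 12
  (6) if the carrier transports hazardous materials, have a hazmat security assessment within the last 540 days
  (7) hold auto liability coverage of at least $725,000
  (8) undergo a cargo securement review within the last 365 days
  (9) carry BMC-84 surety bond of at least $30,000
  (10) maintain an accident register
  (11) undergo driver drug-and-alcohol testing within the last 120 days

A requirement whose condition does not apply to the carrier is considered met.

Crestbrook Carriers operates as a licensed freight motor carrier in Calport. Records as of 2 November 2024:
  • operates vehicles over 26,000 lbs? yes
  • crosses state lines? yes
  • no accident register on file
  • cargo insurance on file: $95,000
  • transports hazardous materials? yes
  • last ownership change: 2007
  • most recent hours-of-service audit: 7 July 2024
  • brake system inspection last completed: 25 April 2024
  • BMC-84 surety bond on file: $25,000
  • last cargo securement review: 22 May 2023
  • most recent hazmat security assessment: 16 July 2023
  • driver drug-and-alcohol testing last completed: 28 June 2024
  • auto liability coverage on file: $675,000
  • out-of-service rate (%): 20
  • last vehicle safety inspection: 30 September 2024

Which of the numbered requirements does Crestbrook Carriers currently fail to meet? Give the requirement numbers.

1. condition 'crosses state lines' holds; brake system inspection 191 days ago vs limit 180 → not met
2. hours-of-service audit 118 days ago vs limit 90 → not met
3. cargo insurance $95,000 < $100,000 → not met
4. condition 'operates vehicles over 26,000 lbs' holds; vehicle safety inspection 33 days ago vs limit 30 → not met
5. out-of-service rate (%) 20 > 12 → not met
6. condition 'transports hazardous materials' holds; hazmat security assessment 475 days ago vs limit 540 → met
7. auto liability coverage $675,000 < $725,000 → not met
8. cargo securement review 530 days ago vs limit 365 → not met
9. BMC-84 surety bond $25,000 < $30,000 → not met
10. accident register absent → not met
11. driver drug-and-alcohol testing 127 days ago vs limit 120 → not met
Not met: 1, 2, 3, 4, 5, 7, 8, 9, 10, 11

1, 2, 3, 4, 5, 7, 8, 9, 10, 11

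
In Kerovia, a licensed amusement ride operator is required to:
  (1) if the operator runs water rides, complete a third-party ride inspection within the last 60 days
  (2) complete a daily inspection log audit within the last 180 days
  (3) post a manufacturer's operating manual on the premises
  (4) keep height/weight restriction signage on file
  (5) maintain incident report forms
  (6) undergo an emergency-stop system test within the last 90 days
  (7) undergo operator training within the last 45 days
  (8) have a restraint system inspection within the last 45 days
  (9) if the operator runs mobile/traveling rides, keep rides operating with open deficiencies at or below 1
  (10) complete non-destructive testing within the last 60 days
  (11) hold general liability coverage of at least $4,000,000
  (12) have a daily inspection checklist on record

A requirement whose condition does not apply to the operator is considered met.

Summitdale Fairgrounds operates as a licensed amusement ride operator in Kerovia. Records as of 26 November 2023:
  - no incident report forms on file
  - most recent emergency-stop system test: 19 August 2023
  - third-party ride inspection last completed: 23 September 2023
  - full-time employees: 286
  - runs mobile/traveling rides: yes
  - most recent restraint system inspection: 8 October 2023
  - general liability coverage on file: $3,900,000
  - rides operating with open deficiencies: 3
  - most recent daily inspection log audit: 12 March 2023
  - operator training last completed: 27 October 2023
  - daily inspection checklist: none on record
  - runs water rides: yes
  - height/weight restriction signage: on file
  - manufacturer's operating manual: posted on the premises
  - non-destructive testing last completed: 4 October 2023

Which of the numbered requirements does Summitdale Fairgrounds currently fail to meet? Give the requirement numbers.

1. condition 'runs water rides' holds; third-party ride inspection 64 days ago vs limit 60 → not met
2. daily inspection log audit 259 days ago vs limit 180 → not met
3. manufacturer's operating manual present → met
4. height/weight restriction signage present → met
5. incident report forms absent → not met
6. emergency-stop system test 99 days ago vs limit 90 → not met
7. operator training 30 days ago vs limit 45 → met
8. restraint system inspection 49 days ago vs limit 45 → not met
9. condition 'runs mobile/traveling rides' holds; rides operating with open deficiencies 3 > 1 → not met
10. non-destructive testing 53 days ago vs limit 60 → met
11. general liability coverage $3,900,000 < $4,000,000 → not met
12. daily inspection checklist absent → not met
Not met: 1, 2, 5, 6, 8, 9, 11, 12

1, 2, 5, 6, 8, 9, 11, 12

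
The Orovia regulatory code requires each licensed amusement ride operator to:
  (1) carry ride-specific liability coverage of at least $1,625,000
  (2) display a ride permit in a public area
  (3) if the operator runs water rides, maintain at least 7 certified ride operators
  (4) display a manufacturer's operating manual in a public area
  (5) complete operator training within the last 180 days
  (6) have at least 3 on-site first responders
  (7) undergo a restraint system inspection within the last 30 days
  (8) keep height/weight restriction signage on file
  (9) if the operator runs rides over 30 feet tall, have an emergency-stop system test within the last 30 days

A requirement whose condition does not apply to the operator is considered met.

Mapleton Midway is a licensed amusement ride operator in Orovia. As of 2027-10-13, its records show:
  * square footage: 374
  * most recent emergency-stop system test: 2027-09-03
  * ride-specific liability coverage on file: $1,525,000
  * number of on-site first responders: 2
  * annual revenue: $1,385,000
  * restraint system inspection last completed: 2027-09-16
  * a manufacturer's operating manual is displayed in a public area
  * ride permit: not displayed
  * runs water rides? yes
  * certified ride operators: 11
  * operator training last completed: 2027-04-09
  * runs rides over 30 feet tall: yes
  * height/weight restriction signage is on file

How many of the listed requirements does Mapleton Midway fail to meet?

1. ride-specific liability coverage $1,525,000 < $1,625,000 → not met
2. ride permit absent → not met
3. condition 'runs water rides' holds; certified ride operators 11 ≥ 7 → met
4. manufacturer's operating manual present → met
5. operator training 187 days ago vs limit 180 → not met
6. on-site first responders 2 < 3 → not met
7. restraint system inspection 27 days ago vs limit 30 → met
8. height/weight restriction signage present → met
9. condition 'runs rides over 30 feet tall' holds; emergency-stop system test 40 days ago vs limit 30 → not met
Not met: 5 of 9

5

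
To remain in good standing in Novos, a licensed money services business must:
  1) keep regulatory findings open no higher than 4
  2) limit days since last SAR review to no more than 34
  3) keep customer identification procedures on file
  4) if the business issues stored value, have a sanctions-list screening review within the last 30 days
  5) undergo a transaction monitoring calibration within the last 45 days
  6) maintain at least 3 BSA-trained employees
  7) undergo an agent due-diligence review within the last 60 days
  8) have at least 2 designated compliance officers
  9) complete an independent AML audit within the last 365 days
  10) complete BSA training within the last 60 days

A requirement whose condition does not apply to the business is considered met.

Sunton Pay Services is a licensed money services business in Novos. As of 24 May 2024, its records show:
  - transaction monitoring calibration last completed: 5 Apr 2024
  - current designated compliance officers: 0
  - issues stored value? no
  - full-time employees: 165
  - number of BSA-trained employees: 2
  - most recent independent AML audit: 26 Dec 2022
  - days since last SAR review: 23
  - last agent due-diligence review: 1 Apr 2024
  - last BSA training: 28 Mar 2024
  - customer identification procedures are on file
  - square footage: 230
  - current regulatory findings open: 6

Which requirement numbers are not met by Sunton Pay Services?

1. regulatory findings open 6 > 4 → not met
2. days since last SAR review 23 ≤ 34 → met
3. customer identification procedures present → met
4. condition 'issues stored value' does not hold → requirement n/a → met
5. transaction monitoring calibration 49 days ago vs limit 45 → not met
6. BSA-trained employees 2 < 3 → not met
7. agent due-diligence review 53 days ago vs limit 60 → met
8. designated compliance officers 0 < 2 → not met
9. independent AML audit 515 days ago vs limit 365 → not met
10. BSA training 57 days ago vs limit 60 → met
Not met: 1, 5, 6, 8, 9

1, 5, 6, 8, 9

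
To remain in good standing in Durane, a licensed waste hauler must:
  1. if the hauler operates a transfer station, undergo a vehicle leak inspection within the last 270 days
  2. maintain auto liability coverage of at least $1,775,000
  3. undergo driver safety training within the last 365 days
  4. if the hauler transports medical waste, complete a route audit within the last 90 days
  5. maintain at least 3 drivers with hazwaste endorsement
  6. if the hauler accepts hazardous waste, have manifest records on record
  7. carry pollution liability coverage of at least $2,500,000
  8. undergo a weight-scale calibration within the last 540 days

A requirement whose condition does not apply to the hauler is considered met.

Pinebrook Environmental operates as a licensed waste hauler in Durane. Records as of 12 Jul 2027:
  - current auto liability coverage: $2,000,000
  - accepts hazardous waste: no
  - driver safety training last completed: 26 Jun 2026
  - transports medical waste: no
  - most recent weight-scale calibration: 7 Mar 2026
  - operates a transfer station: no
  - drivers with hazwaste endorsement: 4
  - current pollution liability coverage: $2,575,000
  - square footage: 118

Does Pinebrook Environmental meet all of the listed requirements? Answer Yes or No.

1. condition 'operates a transfer station' does not hold → requirement n/a → met
2. auto liability coverage $2,000,000 ≥ $1,775,000 → met
3. driver safety training 381 days ago vs limit 365 → not met
4. condition 'transports medical waste' does not hold → requirement n/a → met
5. drivers with hazwaste endorsement 4 ≥ 3 → met
6. condition 'accepts hazardous waste' does not hold → requirement n/a → met
7. pollution liability coverage $2,575,000 ≥ $2,500,000 → met
8. weight-scale calibration 492 days ago vs limit 540 → met
Not met: 3

No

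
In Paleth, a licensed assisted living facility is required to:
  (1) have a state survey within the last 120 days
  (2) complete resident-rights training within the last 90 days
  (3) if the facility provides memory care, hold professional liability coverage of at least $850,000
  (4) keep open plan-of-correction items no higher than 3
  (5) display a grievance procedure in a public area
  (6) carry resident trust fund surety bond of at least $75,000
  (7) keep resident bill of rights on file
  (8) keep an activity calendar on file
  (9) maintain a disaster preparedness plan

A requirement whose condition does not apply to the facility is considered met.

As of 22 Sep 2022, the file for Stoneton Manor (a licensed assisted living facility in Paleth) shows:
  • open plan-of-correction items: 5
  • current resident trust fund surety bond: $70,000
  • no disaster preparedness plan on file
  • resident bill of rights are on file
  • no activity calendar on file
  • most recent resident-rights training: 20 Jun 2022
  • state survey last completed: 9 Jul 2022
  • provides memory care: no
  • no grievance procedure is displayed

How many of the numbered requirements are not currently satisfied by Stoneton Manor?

1. state survey 75 days ago vs limit 120 → met
2. resident-rights training 94 days ago vs limit 90 → not met
3. condition 'provides memory care' does not hold → requirement n/a → met
4. open plan-of-correction items 5 > 3 → not met
5. grievance procedure absent → not met
6. resident trust fund surety bond $70,000 < $75,000 → not met
7. resident bill of rights present → met
8. activity calendar absent → not met
9. disaster preparedness plan absent → not met
Not met: 6 of 9

6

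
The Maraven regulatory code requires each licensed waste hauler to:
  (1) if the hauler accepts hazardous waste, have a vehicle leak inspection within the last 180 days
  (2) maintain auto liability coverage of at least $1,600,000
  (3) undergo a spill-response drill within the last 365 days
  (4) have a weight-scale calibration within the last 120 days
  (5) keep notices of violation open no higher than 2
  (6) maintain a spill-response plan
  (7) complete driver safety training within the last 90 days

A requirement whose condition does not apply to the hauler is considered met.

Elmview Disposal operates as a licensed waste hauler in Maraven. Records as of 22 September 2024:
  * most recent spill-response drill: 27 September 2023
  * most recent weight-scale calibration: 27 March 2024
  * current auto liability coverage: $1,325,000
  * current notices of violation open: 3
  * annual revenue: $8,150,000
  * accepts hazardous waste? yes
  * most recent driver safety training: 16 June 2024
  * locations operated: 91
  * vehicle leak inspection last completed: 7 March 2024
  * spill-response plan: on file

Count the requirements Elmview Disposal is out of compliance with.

1. condition 'accepts hazardous waste' holds; vehicle leak inspection 199 days ago vs limit 180 → not met
2. auto liability coverage $1,325,000 < $1,600,000 → not met
3. spill-response drill 361 days ago vs limit 365 → met
4. weight-scale calibration 179 days ago vs limit 120 → not met
5. notices of violation open 3 > 2 → not met
6. spill-response plan present → met
7. driver safety training 98 days ago vs limit 90 → not met
Not met: 5 of 7

5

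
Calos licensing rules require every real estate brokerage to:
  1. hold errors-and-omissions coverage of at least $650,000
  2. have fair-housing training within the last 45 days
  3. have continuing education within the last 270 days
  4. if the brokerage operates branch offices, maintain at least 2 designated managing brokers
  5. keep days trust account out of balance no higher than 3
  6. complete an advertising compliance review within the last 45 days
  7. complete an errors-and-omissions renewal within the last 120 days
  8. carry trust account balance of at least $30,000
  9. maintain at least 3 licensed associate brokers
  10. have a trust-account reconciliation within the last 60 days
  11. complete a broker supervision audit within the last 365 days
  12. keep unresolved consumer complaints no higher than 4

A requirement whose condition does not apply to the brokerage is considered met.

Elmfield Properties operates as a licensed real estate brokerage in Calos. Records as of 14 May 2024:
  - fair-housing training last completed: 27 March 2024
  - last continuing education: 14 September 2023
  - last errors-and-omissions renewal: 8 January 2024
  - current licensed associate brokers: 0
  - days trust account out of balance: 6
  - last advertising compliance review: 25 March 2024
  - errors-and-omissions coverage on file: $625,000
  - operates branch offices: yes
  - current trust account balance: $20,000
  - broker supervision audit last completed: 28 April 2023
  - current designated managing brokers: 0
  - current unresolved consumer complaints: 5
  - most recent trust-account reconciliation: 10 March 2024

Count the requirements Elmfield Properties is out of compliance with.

1. errors-and-omissions coverage $625,000 < $650,000 → not met
2. fair-housing training 48 days ago vs limit 45 → not met
3. continuing education 243 days ago vs limit 270 → met
4. condition 'operates branch offices' holds; designated managing brokers 0 < 2 → not met
5. days trust account out of balance 6 > 3 → not met
6. advertising compliance review 50 days ago vs limit 45 → not met
7. errors-and-omissions renewal 127 days ago vs limit 120 → not met
8. trust account balance $20,000 < $30,000 → not met
9. licensed associate brokers 0 < 3 → not met
10. trust-account reconciliation 65 days ago vs limit 60 → not met
11. broker supervision audit 382 days ago vs limit 365 → not met
12. unresolved consumer complaints 5 > 4 → not met
Not met: 11 of 12

11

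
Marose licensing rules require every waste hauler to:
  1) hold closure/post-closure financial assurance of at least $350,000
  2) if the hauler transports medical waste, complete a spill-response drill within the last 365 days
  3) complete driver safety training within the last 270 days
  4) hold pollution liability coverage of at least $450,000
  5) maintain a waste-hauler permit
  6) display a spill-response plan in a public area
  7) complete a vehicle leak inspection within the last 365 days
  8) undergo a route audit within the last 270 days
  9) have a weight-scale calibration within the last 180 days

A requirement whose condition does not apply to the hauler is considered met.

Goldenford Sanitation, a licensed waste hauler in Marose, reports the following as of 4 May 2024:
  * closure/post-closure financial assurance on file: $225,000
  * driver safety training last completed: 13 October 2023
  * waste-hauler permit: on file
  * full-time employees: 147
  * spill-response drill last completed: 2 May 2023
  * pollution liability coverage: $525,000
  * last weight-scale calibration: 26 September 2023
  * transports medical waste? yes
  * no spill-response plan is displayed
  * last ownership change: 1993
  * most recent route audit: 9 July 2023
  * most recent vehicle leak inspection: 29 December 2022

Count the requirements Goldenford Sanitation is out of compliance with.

6

1. closure/post-closure financial assurance $225,000 < $350,000 → not met
2. condition 'transports medical waste' holds; spill-response drill 368 days ago vs limit 365 → not met
3. driver safety training 204 days ago vs limit 270 → met
4. pollution liability coverage $525,000 ≥ $450,000 → met
5. waste-hauler permit present → met
6. spill-response plan absent → not met
7. vehicle leak inspection 492 days ago vs limit 365 → not met
8. route audit 300 days ago vs limit 270 → not met
9. weight-scale calibration 221 days ago vs limit 180 → not met
Not met: 6 of 9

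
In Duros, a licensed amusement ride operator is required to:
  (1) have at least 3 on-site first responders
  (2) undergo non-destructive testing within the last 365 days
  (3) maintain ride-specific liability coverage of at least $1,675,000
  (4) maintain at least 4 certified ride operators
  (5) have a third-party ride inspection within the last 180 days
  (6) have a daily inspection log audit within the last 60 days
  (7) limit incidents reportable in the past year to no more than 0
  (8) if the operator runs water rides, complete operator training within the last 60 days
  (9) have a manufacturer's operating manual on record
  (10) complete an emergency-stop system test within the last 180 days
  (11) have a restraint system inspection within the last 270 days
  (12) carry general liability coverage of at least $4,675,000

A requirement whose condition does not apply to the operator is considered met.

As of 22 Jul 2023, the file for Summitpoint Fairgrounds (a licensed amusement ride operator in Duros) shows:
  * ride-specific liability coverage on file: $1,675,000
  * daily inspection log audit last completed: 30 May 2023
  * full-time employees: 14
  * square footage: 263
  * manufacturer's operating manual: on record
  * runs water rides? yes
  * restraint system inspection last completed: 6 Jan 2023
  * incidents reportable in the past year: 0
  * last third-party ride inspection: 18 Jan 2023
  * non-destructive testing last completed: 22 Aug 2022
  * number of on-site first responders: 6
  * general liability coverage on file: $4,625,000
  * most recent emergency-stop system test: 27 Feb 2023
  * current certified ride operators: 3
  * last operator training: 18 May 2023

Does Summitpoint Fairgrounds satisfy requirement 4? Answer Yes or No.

4. certified ride operators 3 < 4 → not met

No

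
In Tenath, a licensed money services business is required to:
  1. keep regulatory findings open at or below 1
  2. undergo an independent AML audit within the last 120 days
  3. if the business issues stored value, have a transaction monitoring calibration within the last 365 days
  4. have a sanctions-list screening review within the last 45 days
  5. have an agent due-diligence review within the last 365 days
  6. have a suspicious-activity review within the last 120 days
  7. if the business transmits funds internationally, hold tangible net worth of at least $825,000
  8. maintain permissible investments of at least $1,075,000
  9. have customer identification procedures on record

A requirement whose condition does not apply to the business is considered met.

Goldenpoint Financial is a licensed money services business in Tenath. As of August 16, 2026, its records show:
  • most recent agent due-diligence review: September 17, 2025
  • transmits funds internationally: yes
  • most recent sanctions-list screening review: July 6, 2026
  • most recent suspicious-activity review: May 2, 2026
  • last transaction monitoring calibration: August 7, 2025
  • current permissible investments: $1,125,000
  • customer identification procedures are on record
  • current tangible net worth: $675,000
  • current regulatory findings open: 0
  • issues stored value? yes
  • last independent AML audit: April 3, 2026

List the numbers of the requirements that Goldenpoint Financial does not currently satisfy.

2, 3, 7

1. regulatory findings open 0 ≤ 1 → met
2. independent AML audit 135 days ago vs limit 120 → not met
3. condition 'issues stored value' holds; transaction monitoring calibration 374 days ago vs limit 365 → not met
4. sanctions-list screening review 41 days ago vs limit 45 → met
5. agent due-diligence review 333 days ago vs limit 365 → met
6. suspicious-activity review 106 days ago vs limit 120 → met
7. condition 'transmits funds internationally' holds; tangible net worth $675,000 < $825,000 → not met
8. permissible investments $1,125,000 ≥ $1,075,000 → met
9. customer identification procedures present → met
Not met: 2, 3, 7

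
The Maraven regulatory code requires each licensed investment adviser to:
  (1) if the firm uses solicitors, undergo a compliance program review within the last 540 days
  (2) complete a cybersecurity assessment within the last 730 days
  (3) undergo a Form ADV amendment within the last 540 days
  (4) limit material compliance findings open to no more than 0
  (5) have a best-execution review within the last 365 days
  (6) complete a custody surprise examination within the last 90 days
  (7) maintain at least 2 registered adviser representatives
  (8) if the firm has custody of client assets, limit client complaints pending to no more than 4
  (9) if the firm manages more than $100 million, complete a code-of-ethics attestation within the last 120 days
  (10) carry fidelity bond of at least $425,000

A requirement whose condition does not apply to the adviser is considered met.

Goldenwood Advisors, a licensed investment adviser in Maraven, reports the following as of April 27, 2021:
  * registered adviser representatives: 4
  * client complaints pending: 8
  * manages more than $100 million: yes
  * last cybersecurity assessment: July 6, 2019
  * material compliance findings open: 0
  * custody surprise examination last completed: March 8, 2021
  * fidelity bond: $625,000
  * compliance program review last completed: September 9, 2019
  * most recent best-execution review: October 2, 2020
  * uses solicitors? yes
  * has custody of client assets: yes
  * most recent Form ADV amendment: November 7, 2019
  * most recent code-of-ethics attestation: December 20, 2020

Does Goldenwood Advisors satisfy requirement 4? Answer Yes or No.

Yes

4. material compliance findings open 0 ≤ 0 → met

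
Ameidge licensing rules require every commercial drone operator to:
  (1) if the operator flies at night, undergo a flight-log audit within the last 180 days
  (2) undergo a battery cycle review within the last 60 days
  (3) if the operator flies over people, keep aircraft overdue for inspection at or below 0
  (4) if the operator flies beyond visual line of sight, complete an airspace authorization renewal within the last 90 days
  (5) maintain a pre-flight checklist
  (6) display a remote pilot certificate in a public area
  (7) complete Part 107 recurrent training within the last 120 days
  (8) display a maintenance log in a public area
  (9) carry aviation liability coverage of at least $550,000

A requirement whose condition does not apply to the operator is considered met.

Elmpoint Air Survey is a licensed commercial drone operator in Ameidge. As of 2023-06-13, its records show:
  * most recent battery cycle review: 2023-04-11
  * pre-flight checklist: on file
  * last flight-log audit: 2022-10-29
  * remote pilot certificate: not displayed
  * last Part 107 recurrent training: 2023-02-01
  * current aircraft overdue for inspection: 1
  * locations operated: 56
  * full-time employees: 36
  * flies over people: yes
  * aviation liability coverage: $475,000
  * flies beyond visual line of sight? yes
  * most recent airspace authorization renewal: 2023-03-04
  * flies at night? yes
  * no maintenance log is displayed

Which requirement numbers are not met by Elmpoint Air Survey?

1, 2, 3, 4, 6, 7, 8, 9

1. condition 'flies at night' holds; flight-log audit 227 days ago vs limit 180 → not met
2. battery cycle review 63 days ago vs limit 60 → not met
3. condition 'flies over people' holds; aircraft overdue for inspection 1 > 0 → not met
4. condition 'flies beyond visual line of sight' holds; airspace authorization renewal 101 days ago vs limit 90 → not met
5. pre-flight checklist present → met
6. remote pilot certificate absent → not met
7. Part 107 recurrent training 132 days ago vs limit 120 → not met
8. maintenance log absent → not met
9. aviation liability coverage $475,000 < $550,000 → not met
Not met: 1, 2, 3, 4, 6, 7, 8, 9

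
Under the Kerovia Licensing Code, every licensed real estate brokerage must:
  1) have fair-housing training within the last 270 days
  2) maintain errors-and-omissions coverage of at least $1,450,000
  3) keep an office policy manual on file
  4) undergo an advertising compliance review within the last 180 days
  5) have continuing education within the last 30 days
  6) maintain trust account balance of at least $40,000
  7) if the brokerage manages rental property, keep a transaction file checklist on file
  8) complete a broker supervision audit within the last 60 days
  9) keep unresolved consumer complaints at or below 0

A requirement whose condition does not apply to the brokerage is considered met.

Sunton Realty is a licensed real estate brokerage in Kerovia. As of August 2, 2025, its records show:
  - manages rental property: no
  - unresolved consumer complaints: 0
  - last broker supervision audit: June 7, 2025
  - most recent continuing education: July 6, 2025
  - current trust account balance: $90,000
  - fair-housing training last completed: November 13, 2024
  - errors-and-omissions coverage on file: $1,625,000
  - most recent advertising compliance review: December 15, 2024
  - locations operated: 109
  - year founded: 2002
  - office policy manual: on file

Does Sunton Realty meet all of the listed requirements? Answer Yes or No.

No

1. fair-housing training 262 days ago vs limit 270 → met
2. errors-and-omissions coverage $1,625,000 ≥ $1,450,000 → met
3. office policy manual present → met
4. advertising compliance review 230 days ago vs limit 180 → not met
5. continuing education 27 days ago vs limit 30 → met
6. trust account balance $90,000 ≥ $40,000 → met
7. condition 'manages rental property' does not hold → requirement n/a → met
8. broker supervision audit 56 days ago vs limit 60 → met
9. unresolved consumer complaints 0 ≤ 0 → met
Not met: 4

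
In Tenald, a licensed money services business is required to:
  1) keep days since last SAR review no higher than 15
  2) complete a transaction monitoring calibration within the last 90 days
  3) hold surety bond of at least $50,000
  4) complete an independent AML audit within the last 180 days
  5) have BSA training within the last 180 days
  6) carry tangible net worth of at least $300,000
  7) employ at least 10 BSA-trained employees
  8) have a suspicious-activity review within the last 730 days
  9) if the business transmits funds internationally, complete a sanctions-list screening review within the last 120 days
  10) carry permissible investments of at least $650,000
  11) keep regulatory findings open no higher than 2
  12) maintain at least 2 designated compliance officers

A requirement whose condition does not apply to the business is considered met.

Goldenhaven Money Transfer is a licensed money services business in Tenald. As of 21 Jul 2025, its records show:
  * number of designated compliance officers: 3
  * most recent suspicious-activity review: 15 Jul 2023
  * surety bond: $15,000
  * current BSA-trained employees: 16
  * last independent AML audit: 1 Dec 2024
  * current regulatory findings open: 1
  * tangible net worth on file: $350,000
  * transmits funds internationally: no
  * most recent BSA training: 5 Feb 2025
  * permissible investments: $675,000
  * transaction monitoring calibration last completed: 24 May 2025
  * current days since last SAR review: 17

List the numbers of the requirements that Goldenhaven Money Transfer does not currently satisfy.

1, 3, 4, 8

1. days since last SAR review 17 > 15 → not met
2. transaction monitoring calibration 58 days ago vs limit 90 → met
3. surety bond $15,000 < $50,000 → not met
4. independent AML audit 232 days ago vs limit 180 → not met
5. BSA training 166 days ago vs limit 180 → met
6. tangible net worth $350,000 ≥ $300,000 → met
7. BSA-trained employees 16 ≥ 10 → met
8. suspicious-activity review 737 days ago vs limit 730 → not met
9. condition 'transmits funds internationally' does not hold → requirement n/a → met
10. permissible investments $675,000 ≥ $650,000 → met
11. regulatory findings open 1 ≤ 2 → met
12. designated compliance officers 3 ≥ 2 → met
Not met: 1, 3, 4, 8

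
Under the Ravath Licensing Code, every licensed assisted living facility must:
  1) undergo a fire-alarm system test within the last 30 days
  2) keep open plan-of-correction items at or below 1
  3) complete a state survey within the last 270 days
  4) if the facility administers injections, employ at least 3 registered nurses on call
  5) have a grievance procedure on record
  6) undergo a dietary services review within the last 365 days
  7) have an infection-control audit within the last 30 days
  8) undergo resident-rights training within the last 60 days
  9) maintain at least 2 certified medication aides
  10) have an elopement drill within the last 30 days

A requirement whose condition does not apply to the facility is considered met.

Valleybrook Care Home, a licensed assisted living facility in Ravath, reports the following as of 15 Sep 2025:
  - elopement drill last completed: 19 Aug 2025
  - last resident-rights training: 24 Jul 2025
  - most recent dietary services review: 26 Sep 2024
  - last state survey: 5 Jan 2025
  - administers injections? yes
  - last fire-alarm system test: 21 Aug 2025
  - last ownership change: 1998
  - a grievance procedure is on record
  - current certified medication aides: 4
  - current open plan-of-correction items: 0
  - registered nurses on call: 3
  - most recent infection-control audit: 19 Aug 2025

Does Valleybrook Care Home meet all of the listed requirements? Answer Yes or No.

Yes

1. fire-alarm system test 25 days ago vs limit 30 → met
2. open plan-of-correction items 0 ≤ 1 → met
3. state survey 253 days ago vs limit 270 → met
4. condition 'administers injections' holds; registered nurses on call 3 ≥ 3 → met
5. grievance procedure present → met
6. dietary services review 354 days ago vs limit 365 → met
7. infection-control audit 27 days ago vs limit 30 → met
8. resident-rights training 53 days ago vs limit 60 → met
9. certified medication aides 4 ≥ 2 → met
10. elopement drill 27 days ago vs limit 30 → met
All met.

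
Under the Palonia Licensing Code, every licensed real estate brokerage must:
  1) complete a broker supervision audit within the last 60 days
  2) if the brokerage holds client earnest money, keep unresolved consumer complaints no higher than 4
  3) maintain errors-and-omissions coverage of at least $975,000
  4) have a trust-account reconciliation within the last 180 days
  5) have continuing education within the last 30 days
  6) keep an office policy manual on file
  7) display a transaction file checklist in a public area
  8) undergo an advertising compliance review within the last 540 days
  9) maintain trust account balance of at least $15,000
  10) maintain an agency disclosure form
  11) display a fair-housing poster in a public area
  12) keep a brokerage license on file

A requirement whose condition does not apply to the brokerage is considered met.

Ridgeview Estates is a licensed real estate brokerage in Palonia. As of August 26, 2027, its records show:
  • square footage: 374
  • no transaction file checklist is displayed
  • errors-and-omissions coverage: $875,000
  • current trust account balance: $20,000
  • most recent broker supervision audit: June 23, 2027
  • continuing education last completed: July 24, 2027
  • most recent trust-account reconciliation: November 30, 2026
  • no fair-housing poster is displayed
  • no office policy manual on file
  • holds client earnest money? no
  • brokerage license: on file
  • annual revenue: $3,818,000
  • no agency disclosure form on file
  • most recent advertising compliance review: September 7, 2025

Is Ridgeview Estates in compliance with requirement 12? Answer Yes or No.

12. brokerage license present → met

Yes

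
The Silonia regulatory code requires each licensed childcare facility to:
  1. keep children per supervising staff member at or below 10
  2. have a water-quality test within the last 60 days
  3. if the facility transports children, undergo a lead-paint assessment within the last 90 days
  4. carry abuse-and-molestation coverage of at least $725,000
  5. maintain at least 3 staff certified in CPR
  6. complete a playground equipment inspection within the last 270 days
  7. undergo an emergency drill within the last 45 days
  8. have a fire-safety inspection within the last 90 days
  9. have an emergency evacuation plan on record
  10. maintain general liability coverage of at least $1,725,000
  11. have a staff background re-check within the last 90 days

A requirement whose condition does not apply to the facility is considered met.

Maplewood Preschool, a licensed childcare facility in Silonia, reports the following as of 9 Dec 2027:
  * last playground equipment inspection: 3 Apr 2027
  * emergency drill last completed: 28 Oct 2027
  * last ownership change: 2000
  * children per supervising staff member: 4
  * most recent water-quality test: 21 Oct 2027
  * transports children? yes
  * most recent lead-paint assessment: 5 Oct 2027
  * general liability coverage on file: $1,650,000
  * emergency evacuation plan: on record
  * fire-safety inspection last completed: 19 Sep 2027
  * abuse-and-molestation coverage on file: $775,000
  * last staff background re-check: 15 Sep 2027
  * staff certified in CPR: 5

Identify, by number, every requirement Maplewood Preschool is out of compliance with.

1. children per supervising staff member 4 ≤ 10 → met
2. water-quality test 49 days ago vs limit 60 → met
3. condition 'transports children' holds; lead-paint assessment 65 days ago vs limit 90 → met
4. abuse-and-molestation coverage $775,000 ≥ $725,000 → met
5. staff certified in CPR 5 ≥ 3 → met
6. playground equipment inspection 250 days ago vs limit 270 → met
7. emergency drill 42 days ago vs limit 45 → met
8. fire-safety inspection 81 days ago vs limit 90 → met
9. emergency evacuation plan present → met
10. general liability coverage $1,650,000 < $1,725,000 → not met
11. staff background re-check 85 days ago vs limit 90 → met
Not met: 10

10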